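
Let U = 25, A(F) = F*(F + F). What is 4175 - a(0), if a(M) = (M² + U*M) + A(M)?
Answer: 4175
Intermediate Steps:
A(F) = 2*F² (A(F) = F*(2*F) = 2*F²)
a(M) = 3*M² + 25*M (a(M) = (M² + 25*M) + 2*M² = 3*M² + 25*M)
4175 - a(0) = 4175 - 0*(25 + 3*0) = 4175 - 0*(25 + 0) = 4175 - 0*25 = 4175 - 1*0 = 4175 + 0 = 4175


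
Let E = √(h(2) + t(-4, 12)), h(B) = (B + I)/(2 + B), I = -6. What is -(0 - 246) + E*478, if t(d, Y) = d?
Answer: 246 + 478*I*√5 ≈ 246.0 + 1068.8*I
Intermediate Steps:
h(B) = (-6 + B)/(2 + B) (h(B) = (B - 6)/(2 + B) = (-6 + B)/(2 + B))
E = I*√5 (E = √((-6 + 2)/(2 + 2) - 4) = √(-4/4 - 4) = √((¼)*(-4) - 4) = √(-1 - 4) = √(-5) = I*√5 ≈ 2.2361*I)
-(0 - 246) + E*478 = -(0 - 246) + (I*√5)*478 = -1*(-246) + 478*I*√5 = 246 + 478*I*√5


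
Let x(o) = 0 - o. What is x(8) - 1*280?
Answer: -288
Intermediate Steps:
x(o) = -o
x(8) - 1*280 = -1*8 - 1*280 = -8 - 280 = -288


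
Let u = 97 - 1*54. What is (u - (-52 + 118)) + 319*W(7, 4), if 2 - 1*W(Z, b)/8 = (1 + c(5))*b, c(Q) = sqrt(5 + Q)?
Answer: -5127 - 10208*sqrt(10) ≈ -37408.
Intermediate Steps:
u = 43 (u = 97 - 54 = 43)
W(Z, b) = 16 - 8*b*(1 + sqrt(10)) (W(Z, b) = 16 - 8*(1 + sqrt(5 + 5))*b = 16 - 8*(1 + sqrt(10))*b = 16 - 8*b*(1 + sqrt(10)))
(u - (-52 + 118)) + 319*W(7, 4) = (43 - (-52 + 118)) + 319*(16 - 8*4 - 8*4*sqrt(10)) = (43 - 1*66) + 319*(16 - 32 - 32*sqrt(10)) = (43 - 66) + 319*(-16 - 32*sqrt(10)) = -23 + (-5104 - 10208*sqrt(10)) = -5127 - 10208*sqrt(10)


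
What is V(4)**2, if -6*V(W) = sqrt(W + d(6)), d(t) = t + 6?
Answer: 4/9 ≈ 0.44444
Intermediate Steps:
d(t) = 6 + t
V(W) = -sqrt(12 + W)/6 (V(W) = -sqrt(W + (6 + 6))/6 = -sqrt(W + 12)/6 = -sqrt(12 + W)/6)
V(4)**2 = (-sqrt(12 + 4)/6)**2 = (-sqrt(16)/6)**2 = (-1/6*4)**2 = (-2/3)**2 = 4/9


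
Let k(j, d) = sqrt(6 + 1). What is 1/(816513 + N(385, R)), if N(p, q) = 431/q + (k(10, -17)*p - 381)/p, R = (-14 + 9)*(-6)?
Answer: 4357066400610/3557659642646364061 - 5336100*sqrt(7)/3557659642646364061 ≈ 1.2247e-6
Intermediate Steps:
k(j, d) = sqrt(7)
R = 30 (R = -5*(-6) = 30)
N(p, q) = 431/q + (-381 + p*sqrt(7))/p (N(p, q) = 431/q + (sqrt(7)*p - 381)/p = 431/q + (p*sqrt(7) - 381)/p = 431/q + (-381 + p*sqrt(7))/p)
1/(816513 + N(385, R)) = 1/(816513 + (sqrt(7) - 381/385 + 431/30)) = 1/(816513 + (30901/2310 + sqrt(7))) = 1/(1886175931/2310 + sqrt(7))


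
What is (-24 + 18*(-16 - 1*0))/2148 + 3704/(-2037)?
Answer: -715978/364623 ≈ -1.9636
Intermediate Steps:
(-24 + 18*(-16 - 1*0))/2148 + 3704/(-2037) = (-24 + 18*(-16 + 0))*(1/2148) + 3704*(-1/2037) = (-24 + 18*(-16))*(1/2148) - 3704/2037 = (-24 - 288)*(1/2148) - 3704/2037 = -312*1/2148 - 3704/2037 = -26/179 - 3704/2037 = -715978/364623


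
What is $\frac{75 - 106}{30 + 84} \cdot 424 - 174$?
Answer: $- \frac{16490}{57} \approx -289.3$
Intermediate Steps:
$\frac{75 - 106}{30 + 84} \cdot 424 - 174 = - \frac{31}{114} \cdot 424 - 174 = \left(-31\right) \frac{1}{114} \cdot 424 - 174 = \left(- \frac{31}{114}\right) 424 - 174 = - \frac{6572}{57} - 174 = - \frac{16490}{57}$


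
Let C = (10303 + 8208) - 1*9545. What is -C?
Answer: -8966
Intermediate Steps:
C = 8966 (C = 18511 - 9545 = 8966)
-C = -1*8966 = -8966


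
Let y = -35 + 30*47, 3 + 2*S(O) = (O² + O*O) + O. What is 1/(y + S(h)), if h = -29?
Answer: 1/2200 ≈ 0.00045455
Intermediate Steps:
S(O) = -3/2 + O² + O/2 (S(O) = -3/2 + ((O² + O*O) + O)/2 = -3/2 + ((O² + O²) + O)/2 = -3/2 + (2*O² + O)/2 = -3/2 + (O + 2*O²)/2 = -3/2 + (O² + O/2) = -3/2 + O² + O/2)
y = 1375 (y = -35 + 1410 = 1375)
1/(y + S(h)) = 1/(1375 + (-3/2 + (-29)² + (½)*(-29))) = 1/(1375 + (-3/2 + 841 - 29/2)) = 1/(1375 + 825) = 1/2200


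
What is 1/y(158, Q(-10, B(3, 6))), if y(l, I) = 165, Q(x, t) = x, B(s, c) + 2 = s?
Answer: 1/165 ≈ 0.0060606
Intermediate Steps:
B(s, c) = -2 + s
1/y(158, Q(-10, B(3, 6))) = 1/165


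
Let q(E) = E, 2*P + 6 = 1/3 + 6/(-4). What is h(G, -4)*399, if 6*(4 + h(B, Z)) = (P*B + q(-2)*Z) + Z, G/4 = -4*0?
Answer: -1330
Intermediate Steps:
P = -43/12 (P = -3 + (1/3 + 6/(-4))/2 = -3 + (1*(⅓) + 6*(-¼))/2 = -3 + (⅓ - 3/2)/2 = -3 + (½)*(-7/6) = -3 - 7/12 = -43/12 ≈ -3.5833)
G = 0 (G = 4*(-4*0) = 4*0 = 0)
h(B, Z) = -4 - 43*B/72 - Z/6 (h(B, Z) = -4 + ((-43*B/12 - 2*Z) + Z)/6 = -4 + ((-2*Z - 43*B/12) + Z)/6 = -4 + (-Z - 43*B/12)/6 = -4 + (-43*B/72 - Z/6) = -4 - 43*B/72 - Z/6)
h(G, -4)*399 = (-4 - 43/72*0 - ⅙*(-4))*399 = (-4 + 0 + ⅔)*399 = -10/3*399 = -1330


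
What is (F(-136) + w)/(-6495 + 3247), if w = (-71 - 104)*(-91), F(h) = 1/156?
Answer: -2484301/506688 ≈ -4.9030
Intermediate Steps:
F(h) = 1/156
w = 15925 (w = -175*(-91) = 15925)
(F(-136) + w)/(-6495 + 3247) = (1/156 + 15925)/(-6495 + 3247) = (2484301/156)/(-3248) = (2484301/156)*(-1/3248) = -2484301/506688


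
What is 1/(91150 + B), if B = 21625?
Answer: 1/112775 ≈ 8.8672e-6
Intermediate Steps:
1/(91150 + B) = 1/(91150 + 21625) = 1/112775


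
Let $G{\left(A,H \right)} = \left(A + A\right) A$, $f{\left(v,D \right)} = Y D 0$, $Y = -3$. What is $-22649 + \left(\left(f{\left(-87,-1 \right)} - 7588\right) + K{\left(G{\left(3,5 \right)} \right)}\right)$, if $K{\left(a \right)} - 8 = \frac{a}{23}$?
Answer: $- \frac{695249}{23} \approx -30228.0$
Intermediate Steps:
$f{\left(v,D \right)} = 0$ ($f{\left(v,D \right)} = - 3 D 0 = \left(-3\right) 0 = 0$)
$G{\left(A,H \right)} = 2 A^{2}$ ($G{\left(A,H \right)} = 2 A A = 2 A^{2}$)
$K{\left(a \right)} = 8 + \frac{a}{23}$
$-22649 + \left(\left(f{\left(-87,-1 \right)} - 7588\right) + K{\left(G{\left(3,5 \right)} \right)}\right) = -22649 + \left(\left(0 - 7588\right) + \left(8 + \frac{2 \cdot 3^{2}}{23}\right)\right) = -22649 - \left(7580 - \frac{2}{23} \cdot 9\right) = -22649 + \left(-7588 + \left(8 + \frac{1}{23} \cdot 18\right)\right) = -22649 + \left(-7588 + \left(8 + \frac{18}{23}\right)\right) = -22649 + \left(-7588 + \frac{202}{23}\right) = -22649 - \frac{174322}{23} = - \frac{695249}{23}$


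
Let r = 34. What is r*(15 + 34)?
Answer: 1666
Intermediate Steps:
r*(15 + 34) = 34*(15 + 34) = 34*49 = 1666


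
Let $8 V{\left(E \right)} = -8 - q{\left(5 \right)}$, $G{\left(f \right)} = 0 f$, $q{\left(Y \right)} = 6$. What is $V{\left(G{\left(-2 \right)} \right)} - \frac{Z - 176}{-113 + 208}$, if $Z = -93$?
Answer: $\frac{411}{380} \approx 1.0816$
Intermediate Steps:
$G{\left(f \right)} = 0$
$V{\left(E \right)} = - \frac{7}{4}$ ($V{\left(E \right)} = \frac{-8 - 6}{8} = \frac{1}{8} \left(-14\right) = - \frac{7}{4}$)
$V{\left(G{\left(-2 \right)} \right)} - \frac{Z - 176}{-113 + 208} = - \frac{7}{4} - \frac{-93 - 176}{-113 + 208} = - \frac{7}{4} - - \frac{269}{95} = - \frac{7}{4} + \frac{269}{95} = \frac{411}{380}$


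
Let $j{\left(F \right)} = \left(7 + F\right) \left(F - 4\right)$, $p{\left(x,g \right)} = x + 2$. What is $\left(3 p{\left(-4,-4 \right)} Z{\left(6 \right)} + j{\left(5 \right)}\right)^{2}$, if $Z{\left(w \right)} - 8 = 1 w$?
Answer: $5184$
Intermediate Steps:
$p{\left(x,g \right)} = 2 + x$
$Z{\left(w \right)} = 8 + w$ ($Z{\left(w \right)} = 8 + 1 w = 8 + w$)
$j{\left(F \right)} = \left(-4 + F\right) \left(7 + F\right)$ ($j{\left(F \right)} = \left(7 + F\right) \left(-4 + F\right) = \left(-4 + F\right) \left(7 + F\right)$)
$\left(3 p{\left(-4,-4 \right)} Z{\left(6 \right)} + j{\left(5 \right)}\right)^{2} = \left(3 \left(2 - 4\right) \left(8 + 6\right) + \left(-28 + 5^{2} + 3 \cdot 5\right)\right)^{2} = \left(3 \left(-2\right) 14 + \left(-28 + 25 + 15\right)\right)^{2} = \left(\left(-6\right) 14 + 12\right)^{2} = \left(-84 + 12\right)^{2} = \left(-72\right)^{2} = 5184$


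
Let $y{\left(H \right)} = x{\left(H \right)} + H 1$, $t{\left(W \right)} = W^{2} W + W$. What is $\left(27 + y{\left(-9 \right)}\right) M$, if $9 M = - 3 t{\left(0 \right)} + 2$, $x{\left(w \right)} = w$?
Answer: $2$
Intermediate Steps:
$t{\left(W \right)} = W + W^{3}$ ($t{\left(W \right)} = W^{3} + W = W + W^{3}$)
$y{\left(H \right)} = 2 H$ ($y{\left(H \right)} = H + H 1 = H + H = 2 H$)
$M = \frac{2}{9}$ ($M = \frac{- 3 \left(0 + 0^{3}\right) + 2}{9} = \frac{- 3 \left(0 + 0\right) + 2}{9} = \frac{\left(-3\right) 0 + 2}{9} = \frac{0 + 2}{9} = \frac{1}{9} \cdot 2 = \frac{2}{9} \approx 0.22222$)
$\left(27 + y{\left(-9 \right)}\right) M = \left(27 + 2 \left(-9\right)\right) \frac{2}{9} = \left(27 - 18\right) \frac{2}{9} = 9 \cdot \frac{2}{9} = 2$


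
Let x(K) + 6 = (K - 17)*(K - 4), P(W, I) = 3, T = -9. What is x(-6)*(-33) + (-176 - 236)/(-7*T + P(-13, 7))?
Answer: -244142/33 ≈ -7398.2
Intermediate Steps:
x(K) = -6 + (-17 + K)*(-4 + K) (x(K) = -6 + (K - 17)*(K - 4) = -6 + (-17 + K)*(-4 + K))
x(-6)*(-33) + (-176 - 236)/(-7*T + P(-13, 7)) = (62 + (-6)² - 21*(-6))*(-33) + (-176 - 236)/(-7*(-9) + 3) = (62 + 36 + 126)*(-33) - 412/(63 + 3) = 224*(-33) - 412/66 = -7392 - 412*1/66 = -7392 - 206/33 = -244142/33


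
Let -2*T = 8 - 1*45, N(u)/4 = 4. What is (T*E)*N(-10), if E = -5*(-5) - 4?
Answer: 6216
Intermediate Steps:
N(u) = 16 (N(u) = 4*4 = 16)
E = 21 (E = 25 - 4 = 21)
T = 37/2 (T = -(8 - 1*45)/2 = -(8 - 45)/2 = -½*(-37) = 37/2 ≈ 18.500)
(T*E)*N(-10) = ((37/2)*21)*16 = (777/2)*16 = 6216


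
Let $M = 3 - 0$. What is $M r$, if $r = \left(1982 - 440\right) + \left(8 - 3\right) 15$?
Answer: $4851$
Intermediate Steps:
$M = 3$ ($M = 3 + 0 = 3$)
$r = 1617$ ($r = 1542 + 5 \cdot 15 = 1542 + 75 = 1617$)
$M r = 3 \cdot 1617 = 4851$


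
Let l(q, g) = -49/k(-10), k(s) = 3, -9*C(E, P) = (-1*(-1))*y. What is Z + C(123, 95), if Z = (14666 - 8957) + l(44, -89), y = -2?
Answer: 51236/9 ≈ 5692.9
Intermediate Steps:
C(E, P) = 2/9 (C(E, P) = -(-1*(-1))*(-2)/9 = -(-2)/9 = -1/9*(-2) = 2/9)
l(q, g) = -49/3
Z = 17078/3 (Z = (14666 - 8957) - 49/3 = 5709 - 49/3 = 17078/3 ≈ 5692.7)
Z + C(123, 95) = 17078/3 + 2/9 = 51236/9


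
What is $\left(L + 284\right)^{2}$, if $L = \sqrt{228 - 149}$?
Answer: $\left(284 + \sqrt{79}\right)^{2} \approx 85784.0$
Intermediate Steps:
$L = \sqrt{79} \approx 8.8882$
$\left(L + 284\right)^{2} = \left(\sqrt{79} + 284\right)^{2} = \left(284 + \sqrt{79}\right)^{2}$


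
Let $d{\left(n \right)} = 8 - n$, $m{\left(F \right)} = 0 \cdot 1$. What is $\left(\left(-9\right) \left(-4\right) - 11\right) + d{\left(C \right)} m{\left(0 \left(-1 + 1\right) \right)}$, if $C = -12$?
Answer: $25$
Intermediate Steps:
$m{\left(F \right)} = 0$
$\left(\left(-9\right) \left(-4\right) - 11\right) + d{\left(C \right)} m{\left(0 \left(-1 + 1\right) \right)} = \left(\left(-9\right) \left(-4\right) - 11\right) + \left(8 - -12\right) 0 = \left(36 - 11\right) + \left(8 + 12\right) 0 = 25 + 20 \cdot 0 = 25 + 0 = 25$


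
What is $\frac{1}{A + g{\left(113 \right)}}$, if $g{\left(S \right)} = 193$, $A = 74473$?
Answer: $\frac{1}{74666} \approx 1.3393 \cdot 10^{-5}$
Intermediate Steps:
$\frac{1}{A + g{\left(113 \right)}} = \frac{1}{74473 + 193} = \frac{1}{74666}$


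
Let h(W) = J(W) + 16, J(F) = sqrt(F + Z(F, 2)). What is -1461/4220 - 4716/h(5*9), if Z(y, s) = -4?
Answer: -63747687/181460 + 4716*sqrt(41)/215 ≈ -210.85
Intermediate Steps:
J(F) = sqrt(-4 + F) (J(F) = sqrt(F - 4) = sqrt(-4 + F))
h(W) = 16 + sqrt(-4 + W) (h(W) = sqrt(-4 + W) + 16 = 16 + sqrt(-4 + W))
-1461/4220 - 4716/h(5*9) = -1461/4220 - 4716/(16 + sqrt(-4 + 5*9)) = -1461*1/4220 - 4716/(16 + sqrt(-4 + 45)) = -1461/4220 - 4716/(16 + sqrt(41))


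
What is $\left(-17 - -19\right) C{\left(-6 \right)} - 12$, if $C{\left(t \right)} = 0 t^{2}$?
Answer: $-12$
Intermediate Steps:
$C{\left(t \right)} = 0$
$\left(-17 - -19\right) C{\left(-6 \right)} - 12 = \left(-17 - -19\right) 0 - 12 = \left(-17 + 19\right) 0 - 12 = 2 \cdot 0 - 12 = 0 - 12 = -12$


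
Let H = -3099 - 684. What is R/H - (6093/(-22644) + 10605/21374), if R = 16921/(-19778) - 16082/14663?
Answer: -75968843953473/335300275006268 ≈ -0.22657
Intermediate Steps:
R = -38613/19778 (R = 16921*(-1/19778) - 16082*1/14663 = -16921/19778 - 34/31 = -38613/19778 ≈ -1.9523)
H = -3783
R/H - (6093/(-22644) + 10605/21374) = -38613/19778/(-3783) - (6093/(-22644) + 10605/21374) = -38613/19778*(-1/3783) - (6093*(-1/22644) + 10605*(1/21374)) = 12871/24940058 - (-677/2516 + 10605/21374) = 12871/24940058 - 1*6105991/26888492 = 12871/24940058 - 6105991/26888492 = -75968843953473/335300275006268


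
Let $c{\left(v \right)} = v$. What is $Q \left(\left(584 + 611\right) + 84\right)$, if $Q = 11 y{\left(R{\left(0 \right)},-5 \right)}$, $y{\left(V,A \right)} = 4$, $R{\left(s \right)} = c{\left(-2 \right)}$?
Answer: $56276$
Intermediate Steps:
$R{\left(s \right)} = -2$
$Q = 44$ ($Q = 11 \cdot 4 = 44$)
$Q \left(\left(584 + 611\right) + 84\right) = 44 \left(\left(584 + 611\right) + 84\right) = 44 \left(1195 + 84\right) = 44 \cdot 1279 = 56276$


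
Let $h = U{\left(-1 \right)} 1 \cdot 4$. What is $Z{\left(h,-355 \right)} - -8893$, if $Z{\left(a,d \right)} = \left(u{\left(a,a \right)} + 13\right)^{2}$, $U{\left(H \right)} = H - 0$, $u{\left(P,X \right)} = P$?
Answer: $8974$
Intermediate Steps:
$U{\left(H \right)} = H$ ($U{\left(H \right)} = H + 0 = H$)
$h = -4$ ($h = \left(-1\right) 1 \cdot 4 = \left(-1\right) 4 = -4$)
$Z{\left(a,d \right)} = \left(13 + a\right)^{2}$ ($Z{\left(a,d \right)} = \left(a + 13\right)^{2} = \left(13 + a\right)^{2}$)
$Z{\left(h,-355 \right)} - -8893 = \left(13 - 4\right)^{2} - -8893 = 9^{2} + 8893 = 81 + 8893 = 8974$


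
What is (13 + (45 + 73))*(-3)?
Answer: -393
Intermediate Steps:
(13 + (45 + 73))*(-3) = (13 + 118)*(-3) = 131*(-3) = -393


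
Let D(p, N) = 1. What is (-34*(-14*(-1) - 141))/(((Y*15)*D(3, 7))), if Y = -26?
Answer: -2159/195 ≈ -11.072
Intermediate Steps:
(-34*(-14*(-1) - 141))/(((Y*15)*D(3, 7))) = (-34*(-14*(-1) - 141))/((-26*15*1)) = (-34*(14 - 141))/((-390*1)) = -34*(-127)/(-390) = 4318*(-1/390) = -2159/195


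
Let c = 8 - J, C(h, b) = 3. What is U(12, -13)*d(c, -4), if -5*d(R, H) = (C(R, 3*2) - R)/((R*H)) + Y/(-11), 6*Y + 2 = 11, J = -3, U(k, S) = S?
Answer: 13/110 ≈ 0.11818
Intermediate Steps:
Y = 3/2 (Y = -⅓ + (⅙)*11 = -⅓ + 11/6 = 3/2 ≈ 1.5000)
c = 11 (c = 8 - 1*(-3) = 8 + 3 = 11)
d(R, H) = 3/110 - (3 - R)/(5*H*R) (d(R, H) = -((3 - R)/((R*H)) + (3/2)/(-11))/5 = -((3 - R)/((H*R)) + (3/2)*(-1/11))/5 = -((3 - R)*(1/(H*R)) - 3/22)/5 = -((3 - R)/(H*R) - 3/22)/5 = -(-3/22 + (3 - R)/(H*R))/5 = 3/110 - (3 - R)/(5*H*R))
U(12, -13)*d(c, -4) = -13*(-66 + 22*11 + 3*(-4)*11)/(110*(-4)*11) = -13*(-1)*(-66 + 242 - 132)/(110*4*11) = -13*(-1)*44/(110*4*11) = -13*(-1/110) = 13/110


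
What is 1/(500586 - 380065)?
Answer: 1/120521 ≈ 8.2973e-6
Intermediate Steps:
1/(500586 - 380065) = 1/120521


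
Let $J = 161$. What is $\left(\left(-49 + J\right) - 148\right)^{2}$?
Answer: $1296$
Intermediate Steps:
$\left(\left(-49 + J\right) - 148\right)^{2} = \left(\left(-49 + 161\right) - 148\right)^{2} = \left(112 - 148\right)^{2} = \left(-36\right)^{2} = 1296$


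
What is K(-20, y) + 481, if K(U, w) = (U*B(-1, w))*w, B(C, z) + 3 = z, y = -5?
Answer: -319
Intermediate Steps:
B(C, z) = -3 + z
K(U, w) = U*w*(-3 + w) (K(U, w) = (U*(-3 + w))*w = U*w*(-3 + w))
K(-20, y) + 481 = -20*(-5)*(-3 - 5) + 481 = -20*(-5)*(-8) + 481 = -800 + 481 = -319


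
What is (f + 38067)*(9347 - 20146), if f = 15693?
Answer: -580554240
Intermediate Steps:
(f + 38067)*(9347 - 20146) = (15693 + 38067)*(9347 - 20146) = 53760*(-10799) = -580554240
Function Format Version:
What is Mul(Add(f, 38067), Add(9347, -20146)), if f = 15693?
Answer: -580554240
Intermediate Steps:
Mul(Add(f, 38067), Add(9347, -20146)) = Mul(Add(15693, 38067), Add(9347, -20146)) = Mul(53760, -10799) = -580554240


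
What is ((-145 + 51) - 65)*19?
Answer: -3021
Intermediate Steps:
((-145 + 51) - 65)*19 = (-94 - 65)*19 = -159*19 = -3021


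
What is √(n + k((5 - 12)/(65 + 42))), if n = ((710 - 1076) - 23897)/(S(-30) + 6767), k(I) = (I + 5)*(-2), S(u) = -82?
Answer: I*√6906531587795/715295 ≈ 3.674*I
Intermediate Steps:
k(I) = -10 - 2*I (k(I) = (5 + I)*(-2) = -10 - 2*I)
n = -24263/6685 (n = ((710 - 1076) - 23897)/(-82 + 6767) = (-366 - 23897)/6685 = -24263*1/6685 = -24263/6685 ≈ -3.6295)
√(n + k((5 - 12)/(65 + 42))) = √(-24263/6685 + (-10 - 2*(5 - 12)/(65 + 42))) = √(-24263/6685 + (-10 - (-14)/107)) = √(-24263/6685 + (-10 - 2*(-7/107))) = √(-24263/6685 + (-10 + 14/107)) = √(-24263/6685 - 1056/107) = √(-9655501/715295) = I*√6906531587795/715295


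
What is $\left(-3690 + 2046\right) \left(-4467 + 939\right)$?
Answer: $5800032$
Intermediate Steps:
$\left(-3690 + 2046\right) \left(-4467 + 939\right) = \left(-1644\right) \left(-3528\right) = 5800032$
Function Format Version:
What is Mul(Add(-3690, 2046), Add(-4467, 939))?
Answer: 5800032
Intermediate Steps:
Mul(Add(-3690, 2046), Add(-4467, 939)) = Mul(-1644, -3528) = 5800032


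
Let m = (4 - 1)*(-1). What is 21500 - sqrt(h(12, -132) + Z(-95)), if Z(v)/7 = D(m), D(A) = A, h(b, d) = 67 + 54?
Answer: 21490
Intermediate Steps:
h(b, d) = 121
m = -3 (m = 3*(-1) = -3)
Z(v) = -21 (Z(v) = 7*(-3) = -21)
21500 - sqrt(h(12, -132) + Z(-95)) = 21500 - sqrt(121 - 21) = 21500 - sqrt(100) = 21500 - 1*10 = 21500 - 10 = 21490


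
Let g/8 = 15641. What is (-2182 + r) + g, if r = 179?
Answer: 123125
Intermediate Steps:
g = 125128 (g = 8*15641 = 125128)
(-2182 + r) + g = (-2182 + 179) + 125128 = -2003 + 125128 = 123125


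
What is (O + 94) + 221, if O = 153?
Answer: 468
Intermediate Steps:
(O + 94) + 221 = (153 + 94) + 221 = 247 + 221 = 468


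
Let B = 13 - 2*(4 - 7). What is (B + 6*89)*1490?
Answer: 823970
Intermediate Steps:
B = 19 (B = 13 - 2*(-3) = 13 + 6 = 19)
(B + 6*89)*1490 = (19 + 6*89)*1490 = (19 + 534)*1490 = 553*1490 = 823970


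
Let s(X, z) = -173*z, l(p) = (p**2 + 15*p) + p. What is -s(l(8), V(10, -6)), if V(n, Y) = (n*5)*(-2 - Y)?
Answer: 34600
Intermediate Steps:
l(p) = p**2 + 16*p
V(n, Y) = 5*n*(-2 - Y) (V(n, Y) = (5*n)*(-2 - Y) = 5*n*(-2 - Y))
-s(l(8), V(10, -6)) = -(-173)*(-5*10*(2 - 6)) = -(-173)*(-5*10*(-4)) = -(-173)*200 = -1*(-34600) = 34600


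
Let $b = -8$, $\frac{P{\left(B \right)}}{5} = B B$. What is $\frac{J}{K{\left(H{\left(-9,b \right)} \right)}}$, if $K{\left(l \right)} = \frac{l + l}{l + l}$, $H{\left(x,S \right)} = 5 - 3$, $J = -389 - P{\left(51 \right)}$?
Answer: $-13394$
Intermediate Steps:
$P{\left(B \right)} = 5 B^{2}$ ($P{\left(B \right)} = 5 B B = 5 B^{2}$)
$J = -13394$ ($J = -389 - 5 \cdot 51^{2} = -389 - 5 \cdot 2601 = -389 - 13005 = -13394$)
$H{\left(x,S \right)} = 2$ ($H{\left(x,S \right)} = 5 - 3 = 2$)
$K{\left(l \right)} = 1$ ($K{\left(l \right)} = \frac{2 l}{2 l} = 2 l \frac{1}{2 l} = 1$)
$\frac{J}{K{\left(H{\left(-9,b \right)} \right)}} = - \frac{13394}{1} = \left(-13394\right) 1 = -13394$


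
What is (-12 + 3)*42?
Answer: -378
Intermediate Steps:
(-12 + 3)*42 = -9*42 = -378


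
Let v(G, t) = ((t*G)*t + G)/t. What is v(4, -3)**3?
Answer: -64000/27 ≈ -2370.4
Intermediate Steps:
v(G, t) = (G + G*t**2)/t (v(G, t) = ((G*t)*t + G)/t = (G*t**2 + G)/t = (G + G*t**2)/t)
v(4, -3)**3 = (4*(-3) + 4/(-3))**3 = (-12 + 4*(-1/3))**3 = (-12 - 4/3)**3 = (-40/3)**3 = -64000/27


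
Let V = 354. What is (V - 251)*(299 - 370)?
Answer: -7313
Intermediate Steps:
(V - 251)*(299 - 370) = (354 - 251)*(299 - 370) = 103*(-71) = -7313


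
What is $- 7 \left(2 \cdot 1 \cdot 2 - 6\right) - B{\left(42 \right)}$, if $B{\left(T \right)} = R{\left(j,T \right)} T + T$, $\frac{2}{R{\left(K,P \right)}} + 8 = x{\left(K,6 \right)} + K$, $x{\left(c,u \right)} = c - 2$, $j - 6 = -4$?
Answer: $-14$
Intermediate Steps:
$j = 2$ ($j = 6 - 4 = 2$)
$x{\left(c,u \right)} = -2 + c$ ($x{\left(c,u \right)} = c - 2 = -2 + c$)
$R{\left(K,P \right)} = \frac{2}{-10 + 2 K}$ ($R{\left(K,P \right)} = \frac{2}{-8 + \left(\left(-2 + K\right) + K\right)} = \frac{2}{-8 + \left(-2 + 2 K\right)} = \frac{2}{-10 + 2 K}$)
$B{\left(T \right)} = \frac{2 T}{3}$ ($B{\left(T \right)} = \frac{T}{-5 + 2} + T = \frac{T}{-3} + T = - \frac{T}{3} + T = \frac{2 T}{3}$)
$- 7 \left(2 \cdot 1 \cdot 2 - 6\right) - B{\left(42 \right)} = - 7 \left(2 \cdot 1 \cdot 2 - 6\right) - \frac{2}{3} \cdot 42 = - 7 \left(2 \cdot 2 - 6\right) - 28 = - 7 \left(4 - 6\right) - 28 = \left(-7\right) \left(-2\right) - 28 = 14 - 28 = -14$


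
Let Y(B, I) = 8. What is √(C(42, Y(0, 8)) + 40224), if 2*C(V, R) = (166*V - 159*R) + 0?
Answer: 3*√4786 ≈ 207.54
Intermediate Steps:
C(V, R) = 83*V - 159*R/2 (C(V, R) = ((166*V - 159*R) + 0)/2 = ((-159*R + 166*V) + 0)/2 = (-159*R + 166*V)/2 = 83*V - 159*R/2)
√(C(42, Y(0, 8)) + 40224) = √((83*42 - 159/2*8) + 40224) = √((3486 - 636) + 40224) = √(2850 + 40224) = √43074 = 3*√4786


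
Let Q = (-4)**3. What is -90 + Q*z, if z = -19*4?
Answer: 4774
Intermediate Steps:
Q = -64
z = -76
-90 + Q*z = -90 - 64*(-76) = -90 + 4864 = 4774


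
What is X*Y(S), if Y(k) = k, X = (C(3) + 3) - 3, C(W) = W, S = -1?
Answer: -3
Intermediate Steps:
X = 3 (X = (3 + 3) - 3 = 6 - 3 = 3)
X*Y(S) = 3*(-1) = -3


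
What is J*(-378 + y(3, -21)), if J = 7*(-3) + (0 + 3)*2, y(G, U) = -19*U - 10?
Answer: -165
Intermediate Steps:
y(G, U) = -10 - 19*U
J = -15 (J = -21 + 3*2 = -21 + 6 = -15)
J*(-378 + y(3, -21)) = -15*(-378 + (-10 - 19*(-21))) = -15*(-378 + (-10 + 399)) = -15*(-378 + 389) = -15*11 = -165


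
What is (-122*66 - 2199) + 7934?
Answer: -2317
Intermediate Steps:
(-122*66 - 2199) + 7934 = (-8052 - 2199) + 7934 = -10251 + 7934 = -2317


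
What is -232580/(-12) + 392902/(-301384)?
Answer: 8761396987/452076 ≈ 19380.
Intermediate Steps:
-232580/(-12) + 392902/(-301384) = -232580*(-1/12) + 392902*(-1/301384) = 58145/3 - 196451/150692 = 8761396987/452076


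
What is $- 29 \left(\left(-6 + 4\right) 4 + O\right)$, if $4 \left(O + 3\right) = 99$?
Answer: $- \frac{1595}{4} \approx -398.75$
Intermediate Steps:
$O = \frac{87}{4}$ ($O = -3 + \frac{1}{4} \cdot 99 = -3 + \frac{99}{4} = \frac{87}{4} \approx 21.75$)
$- 29 \left(\left(-6 + 4\right) 4 + O\right) = - 29 \left(\left(-6 + 4\right) 4 + \frac{87}{4}\right) = - 29 \left(\left(-2\right) 4 + \frac{87}{4}\right) = - 29 \left(-8 + \frac{87}{4}\right) = \left(-29\right) \frac{55}{4} = - \frac{1595}{4}$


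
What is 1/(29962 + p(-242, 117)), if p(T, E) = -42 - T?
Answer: 1/30162 ≈ 3.3154e-5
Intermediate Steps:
1/(29962 + p(-242, 117)) = 1/(29962 + (-42 - 1*(-242))) = 1/(29962 + (-42 + 242)) = 1/(29962 + 200) = 1/30162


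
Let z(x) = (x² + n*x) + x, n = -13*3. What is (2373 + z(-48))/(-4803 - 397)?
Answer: -6501/5200 ≈ -1.2502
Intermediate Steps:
n = -39
z(x) = x² - 38*x (z(x) = (x² - 39*x) + x = x² - 38*x)
(2373 + z(-48))/(-4803 - 397) = (2373 - 48*(-38 - 48))/(-4803 - 397) = (2373 - 48*(-86))/(-5200) = (2373 + 4128)*(-1/5200) = 6501*(-1/5200) = -6501/5200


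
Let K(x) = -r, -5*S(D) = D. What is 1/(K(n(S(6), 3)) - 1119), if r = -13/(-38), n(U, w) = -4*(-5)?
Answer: -38/42535 ≈ -0.00089338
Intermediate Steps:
S(D) = -D/5
n(U, w) = 20
r = 13/38 (r = -13*(-1/38) = 13/38 ≈ 0.34211)
K(x) = -13/38 (K(x) = -1*13/38 = -13/38)
1/(K(n(S(6), 3)) - 1119) = 1/(-13/38 - 1119) = 1/(-42535/38) = -38/42535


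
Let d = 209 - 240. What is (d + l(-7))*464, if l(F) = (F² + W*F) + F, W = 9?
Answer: -24128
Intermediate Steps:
d = -31
l(F) = F² + 10*F (l(F) = (F² + 9*F) + F = F² + 10*F)
(d + l(-7))*464 = (-31 - 7*(10 - 7))*464 = (-31 - 7*3)*464 = (-31 - 21)*464 = -52*464 = -24128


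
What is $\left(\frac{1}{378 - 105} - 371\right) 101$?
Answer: $- \frac{10229482}{273} \approx -37471.0$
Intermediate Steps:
$\left(\frac{1}{378 - 105} - 371\right) 101 = \left(\frac{1}{273} - 371\right) 101 = \left(- \frac{101282}{273}\right) 101 = - \frac{10229482}{273}$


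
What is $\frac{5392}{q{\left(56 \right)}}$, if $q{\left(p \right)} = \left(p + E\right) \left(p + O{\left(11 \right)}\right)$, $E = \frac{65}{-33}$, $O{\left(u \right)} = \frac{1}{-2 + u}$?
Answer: $\frac{1601424}{900415} \approx 1.7785$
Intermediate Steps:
$E = - \frac{65}{33}$ ($E = 65 \left(- \frac{1}{33}\right) = - \frac{65}{33} \approx -1.9697$)
$q{\left(p \right)} = \left(- \frac{65}{33} + p\right) \left(\frac{1}{9} + p\right)$ ($q{\left(p \right)} = \left(p - \frac{65}{33}\right) \left(p + \frac{1}{-2 + 11}\right) = \left(- \frac{65}{33} + p\right) \left(p + \frac{1}{9}\right) = \left(- \frac{65}{33} + p\right) \left(\frac{1}{9} + p\right)$)
$\frac{5392}{q{\left(56 \right)}} = \frac{5392}{- \frac{65}{297} + 56^{2} - \frac{10304}{99}} = \frac{5392}{- \frac{65}{297} + 3136 - \frac{10304}{99}} = \frac{5392}{\frac{900415}{297}} = 5392 \cdot \frac{297}{900415} = \frac{1601424}{900415}$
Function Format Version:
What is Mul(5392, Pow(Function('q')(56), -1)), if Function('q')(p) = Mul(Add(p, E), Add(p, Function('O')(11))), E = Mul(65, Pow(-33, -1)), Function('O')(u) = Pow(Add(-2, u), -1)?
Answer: Rational(1601424, 900415) ≈ 1.7785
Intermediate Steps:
E = Rational(-65, 33) (E = Mul(65, Rational(-1, 33)) = Rational(-65, 33) ≈ -1.9697)
Function('q')(p) = Mul(Add(Rational(-65, 33), p), Add(Rational(1, 9), p)) (Function('q')(p) = Mul(Add(p, Rational(-65, 33)), Add(p, Pow(Add(-2, 11), -1))) = Mul(Add(Rational(-65, 33), p), Add(p, Pow(9, -1))) = Mul(Add(Rational(-65, 33), p), Add(p, Rational(1, 9))) = Mul(Add(Rational(-65, 33), p), Add(Rational(1, 9), p)))
Mul(5392, Pow(Function('q')(56), -1)) = Mul(5392, Pow(Add(Rational(-65, 297), Pow(56, 2), Mul(Rational(-184, 99), 56)), -1)) = Mul(5392, Pow(Add(Rational(-65, 297), 3136, Rational(-10304, 99)), -1)) = Mul(5392, Pow(Rational(900415, 297), -1)) = Mul(5392, Rational(297, 900415)) = Rational(1601424, 900415)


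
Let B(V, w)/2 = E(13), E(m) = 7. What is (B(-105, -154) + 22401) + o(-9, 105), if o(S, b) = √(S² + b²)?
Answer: 22415 + 3*√1234 ≈ 22520.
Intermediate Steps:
B(V, w) = 14 (B(V, w) = 2*7 = 14)
(B(-105, -154) + 22401) + o(-9, 105) = (14 + 22401) + √((-9)² + 105²) = 22415 + √(81 + 11025) = 22415 + √11106 = 22415 + 3*√1234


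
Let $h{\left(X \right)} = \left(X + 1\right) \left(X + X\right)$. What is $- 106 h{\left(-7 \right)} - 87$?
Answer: $-8991$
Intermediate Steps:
$h{\left(X \right)} = 2 X \left(1 + X\right)$ ($h{\left(X \right)} = \left(1 + X\right) 2 X = 2 X \left(1 + X\right)$)
$- 106 h{\left(-7 \right)} - 87 = - 106 \cdot 2 \left(-7\right) \left(1 - 7\right) - 87 = - 106 \cdot 2 \left(-7\right) \left(-6\right) - 87 = \left(-106\right) 84 - 87 = -8904 - 87 = -8991$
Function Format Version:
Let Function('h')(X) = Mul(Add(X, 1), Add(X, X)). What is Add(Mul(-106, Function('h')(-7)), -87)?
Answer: -8991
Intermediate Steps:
Function('h')(X) = Mul(2, X, Add(1, X)) (Function('h')(X) = Mul(Add(1, X), Mul(2, X)) = Mul(2, X, Add(1, X)))
Add(Mul(-106, Function('h')(-7)), -87) = Add(Mul(-106, Mul(2, -7, Add(1, -7))), -87) = Add(Mul(-106, Mul(2, -7, -6)), -87) = Add(Mul(-106, 84), -87) = Add(-8904, -87) = -8991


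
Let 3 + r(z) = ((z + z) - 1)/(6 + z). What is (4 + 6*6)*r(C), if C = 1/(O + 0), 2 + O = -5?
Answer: -5280/41 ≈ -128.78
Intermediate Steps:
O = -7 (O = -2 - 5 = -7)
C = -⅐ (C = 1/(-7 + 0) = 1/(-7) = -⅐ ≈ -0.14286)
r(z) = -3 + (-1 + 2*z)/(6 + z) (r(z) = -3 + ((z + z) - 1)/(6 + z) = -3 + (2*z - 1)/(6 + z) = -3 + (-1 + 2*z)/(6 + z))
(4 + 6*6)*r(C) = (4 + 6*6)*((-19 - 1*(-⅐))/(6 - ⅐)) = (4 + 36)*((-19 + ⅐)/(41/7)) = 40*((7/41)*(-132/7)) = 40*(-132/41) = -5280/41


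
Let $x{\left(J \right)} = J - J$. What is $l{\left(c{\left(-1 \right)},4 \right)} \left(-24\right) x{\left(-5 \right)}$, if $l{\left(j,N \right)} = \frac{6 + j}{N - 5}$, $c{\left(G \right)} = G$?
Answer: $0$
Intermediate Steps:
$l{\left(j,N \right)} = \frac{6 + j}{-5 + N}$
$x{\left(J \right)} = 0$
$l{\left(c{\left(-1 \right)},4 \right)} \left(-24\right) x{\left(-5 \right)} = \frac{6 - 1}{-5 + 4} \left(-24\right) 0 = \frac{1}{-1} \cdot 5 \left(-24\right) 0 = \left(-1\right) 5 \left(-24\right) 0 = \left(-5\right) \left(-24\right) 0 = 120 \cdot 0 = 0$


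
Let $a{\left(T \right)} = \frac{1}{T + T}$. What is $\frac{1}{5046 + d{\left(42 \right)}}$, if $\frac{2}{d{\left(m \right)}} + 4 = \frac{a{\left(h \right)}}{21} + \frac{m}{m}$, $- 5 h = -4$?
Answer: $\frac{499}{2517618} \approx 0.0001982$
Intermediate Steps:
$h = \frac{4}{5}$ ($h = \left(- \frac{1}{5}\right) \left(-4\right) = \frac{4}{5} \approx 0.8$)
$a{\left(T \right)} = \frac{1}{2 T}$
$d{\left(m \right)} = - \frac{336}{499}$ ($d{\left(m \right)} = \frac{2}{-4 + \left(\frac{\frac{1}{2} \frac{1}{\frac{4}{5}}}{21} + \frac{m}{m}\right)} = \frac{2}{-4 + \left(\frac{1}{2} \cdot \frac{5}{4} \cdot \frac{1}{21} + 1\right)} = \frac{2}{-4 + \left(\frac{5}{8} \cdot \frac{1}{21} + 1\right)} = \frac{2}{-4 + \left(\frac{5}{168} + 1\right)} = \frac{2}{-4 + \frac{173}{168}} = \frac{2}{- \frac{499}{168}} = 2 \left(- \frac{168}{499}\right) = - \frac{336}{499}$)
$\frac{1}{5046 + d{\left(42 \right)}} = \frac{1}{5046 - \frac{336}{499}} = \frac{1}{\frac{2517618}{499}} = \frac{499}{2517618}$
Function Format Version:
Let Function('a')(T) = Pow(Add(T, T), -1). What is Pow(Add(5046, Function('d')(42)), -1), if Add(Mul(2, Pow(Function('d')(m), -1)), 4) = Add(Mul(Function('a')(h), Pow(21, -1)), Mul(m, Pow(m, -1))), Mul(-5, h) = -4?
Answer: Rational(499, 2517618) ≈ 0.00019820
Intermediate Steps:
h = Rational(4, 5) (h = Mul(Rational(-1, 5), -4) = Rational(4, 5) ≈ 0.80000)
Function('a')(T) = Mul(Rational(1, 2), Pow(T, -1)) (Function('a')(T) = Pow(Mul(2, T), -1) = Mul(Rational(1, 2), Pow(T, -1)))
Function('d')(m) = Rational(-336, 499) (Function('d')(m) = Mul(2, Pow(Add(-4, Add(Mul(Mul(Rational(1, 2), Pow(Rational(4, 5), -1)), Pow(21, -1)), Mul(m, Pow(m, -1)))), -1)) = Mul(2, Pow(Add(-4, Add(Mul(Mul(Rational(1, 2), Rational(5, 4)), Rational(1, 21)), 1)), -1)) = Mul(2, Pow(Add(-4, Add(Mul(Rational(5, 8), Rational(1, 21)), 1)), -1)) = Mul(2, Pow(Add(-4, Add(Rational(5, 168), 1)), -1)) = Mul(2, Pow(Add(-4, Rational(173, 168)), -1)) = Mul(2, Pow(Rational(-499, 168), -1)) = Mul(2, Rational(-168, 499)) = Rational(-336, 499))
Pow(Add(5046, Function('d')(42)), -1) = Pow(Add(5046, Rational(-336, 499)), -1) = Pow(Rational(2517618, 499), -1) = Rational(499, 2517618)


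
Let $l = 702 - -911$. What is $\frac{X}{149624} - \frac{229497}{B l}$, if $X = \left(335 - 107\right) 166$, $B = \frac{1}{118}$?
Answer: $- \frac{506481691035}{30167939} \approx -16789.0$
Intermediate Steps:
$B = \frac{1}{118} \approx 0.0084746$
$l = 1613$ ($l = 702 + 911 = 1613$)
$X = 37848$ ($X = 228 \cdot 166 = 37848$)
$\frac{X}{149624} - \frac{229497}{B l} = \frac{37848}{149624} - \frac{229497}{\frac{1}{118} \cdot 1613} = 37848 \cdot \frac{1}{149624} - \frac{229497}{\frac{1613}{118}} = \frac{4731}{18703} - \frac{27080646}{1613} = - \frac{506481691035}{30167939}$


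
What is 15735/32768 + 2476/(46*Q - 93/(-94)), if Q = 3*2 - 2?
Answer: 7900171307/569802752 ≈ 13.865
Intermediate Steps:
Q = 4 (Q = 6 - 2 = 4)
15735/32768 + 2476/(46*Q - 93/(-94)) = 15735/32768 + 2476/(46*4 - 93/(-94)) = 15735*(1/32768) + 2476/(184 - 93*(-1/94)) = 15735/32768 + 2476/(184 + 93/94) = 15735/32768 + 2476/(17389/94) = 15735/32768 + 2476*(94/17389) = 15735/32768 + 232744/17389 = 7900171307/569802752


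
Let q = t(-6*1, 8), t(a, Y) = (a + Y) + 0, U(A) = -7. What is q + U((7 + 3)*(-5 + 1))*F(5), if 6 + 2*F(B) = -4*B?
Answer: 93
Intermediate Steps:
t(a, Y) = Y + a (t(a, Y) = (Y + a) + 0 = Y + a)
F(B) = -3 - 2*B (F(B) = -3 + (-4*B)/2 = -3 - 2*B)
q = 2 (q = 8 - 6*1 = 8 - 6 = 2)
q + U((7 + 3)*(-5 + 1))*F(5) = 2 - 7*(-3 - 2*5) = 2 - 7*(-3 - 10) = 2 - 7*(-13) = 2 + 91 = 93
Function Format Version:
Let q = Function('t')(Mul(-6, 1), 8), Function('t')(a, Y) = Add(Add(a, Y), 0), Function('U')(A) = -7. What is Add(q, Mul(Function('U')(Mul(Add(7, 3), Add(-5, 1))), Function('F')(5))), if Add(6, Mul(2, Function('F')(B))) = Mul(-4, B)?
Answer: 93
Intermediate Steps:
Function('t')(a, Y) = Add(Y, a) (Function('t')(a, Y) = Add(Add(Y, a), 0) = Add(Y, a))
Function('F')(B) = Add(-3, Mul(-2, B)) (Function('F')(B) = Add(-3, Mul(Rational(1, 2), Mul(-4, B))) = Add(-3, Mul(-2, B)))
q = 2 (q = Add(8, Mul(-6, 1)) = Add(8, -6) = 2)
Add(q, Mul(Function('U')(Mul(Add(7, 3), Add(-5, 1))), Function('F')(5))) = Add(2, Mul(-7, Add(-3, Mul(-2, 5)))) = Add(2, Mul(-7, Add(-3, -10))) = Add(2, Mul(-7, -13)) = Add(2, 91) = 93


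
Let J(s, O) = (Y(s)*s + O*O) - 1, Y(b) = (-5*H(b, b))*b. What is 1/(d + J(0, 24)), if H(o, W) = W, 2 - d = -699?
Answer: 1/1276 ≈ 0.00078370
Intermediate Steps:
d = 701 (d = 2 - 1*(-699) = 2 + 699 = 701)
Y(b) = -5*b**2 (Y(b) = (-5*b)*b = -5*b**2)
J(s, O) = -1 + O**2 - 5*s**3 (J(s, O) = ((-5*s**2)*s + O*O) - 1 = (-5*s**3 + O**2) - 1 = (O**2 - 5*s**3) - 1 = -1 + O**2 - 5*s**3)
1/(d + J(0, 24)) = 1/(701 + (-1 + 24**2 - 5*0**3)) = 1/(701 + (-1 + 576 - 5*0)) = 1/(701 + (-1 + 576 + 0)) = 1/(701 + 575) = 1/1276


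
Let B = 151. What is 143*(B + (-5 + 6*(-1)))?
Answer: 20020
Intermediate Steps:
143*(B + (-5 + 6*(-1))) = 143*(151 + (-5 + 6*(-1))) = 143*(151 + (-5 - 6)) = 143*(151 - 11) = 143*140 = 20020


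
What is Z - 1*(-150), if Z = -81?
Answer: 69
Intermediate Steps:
Z - 1*(-150) = -81 - 1*(-150) = -81 + 150 = 69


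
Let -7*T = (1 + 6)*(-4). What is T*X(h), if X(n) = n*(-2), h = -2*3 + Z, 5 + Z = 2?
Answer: 72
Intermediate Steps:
Z = -3 (Z = -5 + 2 = -3)
h = -9 (h = -2*3 - 3 = -6 - 3 = -9)
X(n) = -2*n
T = 4 (T = -(1 + 6)*(-4)/7 = -(-4) = -⅐*(-28) = 4)
T*X(h) = 4*(-2*(-9)) = 4*18 = 72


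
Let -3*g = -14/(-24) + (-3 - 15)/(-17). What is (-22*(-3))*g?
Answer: -3685/102 ≈ -36.127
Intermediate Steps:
g = -335/612 (g = -(-14/(-24) + (-3 - 15)/(-17))/3 = -(-14*(-1/24) - 18*(-1/17))/3 = -(7/12 + 18/17)/3 = -⅓*335/204 = -335/612 ≈ -0.54739)
(-22*(-3))*g = -22*(-3)*(-335/612) = 66*(-335/612) = -3685/102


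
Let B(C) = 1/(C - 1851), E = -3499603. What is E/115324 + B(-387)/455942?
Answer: -446373573503939/14709550194438 ≈ -30.346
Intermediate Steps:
B(C) = 1/(-1851 + C)
E/115324 + B(-387)/455942 = -3499603/115324 + 1/(-1851 - 387*455942) = -3499603*1/115324 + (1/455942)/(-2238) = -3499603/115324 - 1/2238*1/455942 = -3499603/115324 - 1/1020398196 = -446373573503939/14709550194438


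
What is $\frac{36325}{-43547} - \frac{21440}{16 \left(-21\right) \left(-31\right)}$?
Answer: $- \frac{11714365}{4049871} \approx -2.8925$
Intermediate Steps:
$\frac{36325}{-43547} - \frac{21440}{16 \left(-21\right) \left(-31\right)} = 36325 \left(- \frac{1}{43547}\right) - \frac{21440}{\left(-336\right) \left(-31\right)} = - \frac{36325}{43547} - \frac{21440}{10416} = - \frac{36325}{43547} - \frac{1340}{651} = - \frac{11714365}{4049871}$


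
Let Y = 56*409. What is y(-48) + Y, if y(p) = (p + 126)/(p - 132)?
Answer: 687107/30 ≈ 22904.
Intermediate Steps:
Y = 22904
y(p) = (126 + p)/(-132 + p)
y(-48) + Y = (126 - 48)/(-132 - 48) + 22904 = 78/(-180) + 22904 = -1/180*78 + 22904 = -13/30 + 22904 = 687107/30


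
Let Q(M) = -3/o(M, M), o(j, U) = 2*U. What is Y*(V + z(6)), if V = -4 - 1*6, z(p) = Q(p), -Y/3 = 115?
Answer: 14145/4 ≈ 3536.3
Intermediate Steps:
Y = -345 (Y = -3*115 = -345)
Q(M) = -3/(2*M) (Q(M) = -3*1/(2*M) = -3/(2*M))
z(p) = -3/(2*p)
V = -10 (V = -4 - 6 = -10)
Y*(V + z(6)) = -345*(-10 - 3/2/6) = -345*(-10 - 3/2*1/6) = -345*(-10 - 1/4) = -345*(-41/4) = 14145/4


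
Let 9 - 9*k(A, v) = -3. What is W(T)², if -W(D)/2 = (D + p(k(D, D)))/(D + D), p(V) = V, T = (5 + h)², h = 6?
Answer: 134689/131769 ≈ 1.0222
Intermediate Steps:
k(A, v) = 4/3 (k(A, v) = 1 - ⅑*(-3) = 1 + ⅓ = 4/3)
T = 121 (T = (5 + 6)² = 11² = 121)
W(D) = -(4/3 + D)/D (W(D) = -2*(D + 4/3)/(D + D) = -2*(4/3 + D)/(2*D) = -2*(4/3 + D)*1/(2*D) = -(4/3 + D)/D)
W(T)² = ((-4/3 - 1*121)/121)² = ((-4/3 - 121)/121)² = ((1/121)*(-367/3))² = (-367/363)² = 134689/131769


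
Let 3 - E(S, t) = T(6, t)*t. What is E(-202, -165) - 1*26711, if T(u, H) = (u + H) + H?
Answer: -80168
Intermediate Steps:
T(u, H) = u + 2*H (T(u, H) = (H + u) + H = u + 2*H)
E(S, t) = 3 - t*(6 + 2*t) (E(S, t) = 3 - (6 + 2*t)*t = 3 - t*(6 + 2*t))
E(-202, -165) - 1*26711 = (3 - 2*(-165)*(3 - 165)) - 1*26711 = (3 - 2*(-165)*(-162)) - 26711 = (3 - 53460) - 26711 = -53457 - 26711 = -80168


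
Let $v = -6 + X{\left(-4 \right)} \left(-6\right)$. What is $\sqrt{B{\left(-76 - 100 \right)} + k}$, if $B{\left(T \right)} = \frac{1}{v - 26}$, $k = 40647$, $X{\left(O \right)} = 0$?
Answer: $\frac{\sqrt{2601406}}{8} \approx 201.61$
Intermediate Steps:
$v = -6$ ($v = -6 + 0 \left(-6\right) = -6 + 0 = -6$)
$B{\left(T \right)} = - \frac{1}{32}$ ($B{\left(T \right)} = \frac{1}{-6 - 26} = \frac{1}{-32} = - \frac{1}{32}$)
$\sqrt{B{\left(-76 - 100 \right)} + k} = \sqrt{- \frac{1}{32} + 40647} = \sqrt{\frac{1300703}{32}} = \frac{\sqrt{2601406}}{8}$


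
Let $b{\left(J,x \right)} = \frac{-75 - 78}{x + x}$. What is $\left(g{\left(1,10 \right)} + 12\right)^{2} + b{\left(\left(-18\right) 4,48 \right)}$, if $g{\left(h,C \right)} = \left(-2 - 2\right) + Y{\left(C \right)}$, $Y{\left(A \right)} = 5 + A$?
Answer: $\frac{16877}{32} \approx 527.41$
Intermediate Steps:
$b{\left(J,x \right)} = - \frac{153}{2 x}$
$g{\left(h,C \right)} = 1 + C$ ($g{\left(h,C \right)} = \left(-2 - 2\right) + \left(5 + C\right) = -4 + \left(5 + C\right) = 1 + C$)
$\left(g{\left(1,10 \right)} + 12\right)^{2} + b{\left(\left(-18\right) 4,48 \right)} = \left(\left(1 + 10\right) + 12\right)^{2} - \frac{153}{2 \cdot 48} = \left(11 + 12\right)^{2} - \frac{51}{32} = 23^{2} - \frac{51}{32} = 529 - \frac{51}{32} = \frac{16877}{32}$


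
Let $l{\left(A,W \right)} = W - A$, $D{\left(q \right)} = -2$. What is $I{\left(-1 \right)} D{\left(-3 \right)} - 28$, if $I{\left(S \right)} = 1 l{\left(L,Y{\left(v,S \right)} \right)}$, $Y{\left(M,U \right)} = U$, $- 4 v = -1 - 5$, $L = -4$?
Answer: $-34$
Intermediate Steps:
$v = \frac{3}{2}$ ($v = - \frac{-1 - 5}{4} = \left(- \frac{1}{4}\right) \left(-6\right) = \frac{3}{2} \approx 1.5$)
$I{\left(S \right)} = 4 + S$ ($I{\left(S \right)} = 1 \left(S - -4\right) = 1 \left(S + 4\right) = 1 \left(4 + S\right) = 4 + S$)
$I{\left(-1 \right)} D{\left(-3 \right)} - 28 = \left(4 - 1\right) \left(-2\right) - 28 = 3 \left(-2\right) - 28 = -6 - 28 = -34$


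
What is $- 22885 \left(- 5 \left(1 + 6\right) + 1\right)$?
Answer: $778090$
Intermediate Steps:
$- 22885 \left(- 5 \left(1 + 6\right) + 1\right) = - 22885 \left(\left(-5\right) 7 + 1\right) = - 22885 \left(-35 + 1\right) = \left(-22885\right) \left(-34\right) = 778090$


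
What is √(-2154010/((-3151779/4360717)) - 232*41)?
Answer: √29510259018395909838/3151779 ≈ 1723.6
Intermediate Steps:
√(-2154010/((-3151779/4360717)) - 232*41) = √(-2154010/((-3151779*1/4360717)) - 9512) = √(-2154010/(-3151779/4360717) - 9512) = √(-2154010*(-4360717/3151779) - 9512) = √(9393028025170/3151779 - 9512) = √(9363048303322/3151779) = √29510259018395909838/3151779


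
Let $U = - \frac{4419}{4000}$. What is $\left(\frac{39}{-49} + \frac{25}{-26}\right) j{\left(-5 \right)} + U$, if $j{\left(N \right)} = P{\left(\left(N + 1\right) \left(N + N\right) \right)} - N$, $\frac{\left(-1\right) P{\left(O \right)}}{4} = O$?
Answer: $\frac{691275097}{2548000} \approx 271.3$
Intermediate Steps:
$P{\left(O \right)} = - 4 O$
$j{\left(N \right)} = - N - 8 N \left(1 + N\right)$ ($j{\left(N \right)} = - 4 \left(N + 1\right) \left(N + N\right) - N = - 4 \left(1 + N\right) 2 N - N = - 4 \cdot 2 N \left(1 + N\right) - N = - 8 N \left(1 + N\right) - N = - N - 8 N \left(1 + N\right)$)
$U = - \frac{4419}{4000}$ ($U = \left(-4419\right) \frac{1}{4000} = - \frac{4419}{4000} \approx -1.1047$)
$\left(\frac{39}{-49} + \frac{25}{-26}\right) j{\left(-5 \right)} + U = \left(\frac{39}{-49} + \frac{25}{-26}\right) \left(- 5 \left(-9 - -40\right)\right) - \frac{4419}{4000} = \left(39 \left(- \frac{1}{49}\right) + 25 \left(- \frac{1}{26}\right)\right) \left(- 5 \left(-9 + 40\right)\right) - \frac{4419}{4000} = \left(- \frac{39}{49} - \frac{25}{26}\right) \left(\left(-5\right) 31\right) - \frac{4419}{4000} = \left(- \frac{2239}{1274}\right) \left(-155\right) - \frac{4419}{4000} = \frac{347045}{1274} - \frac{4419}{4000} = \frac{691275097}{2548000}$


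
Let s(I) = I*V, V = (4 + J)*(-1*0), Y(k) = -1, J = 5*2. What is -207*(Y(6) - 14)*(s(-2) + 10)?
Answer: 31050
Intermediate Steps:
J = 10
V = 0 (V = (4 + 10)*(-1*0) = 14*0 = 0)
s(I) = 0 (s(I) = I*0 = 0)
-207*(Y(6) - 14)*(s(-2) + 10) = -207*(-1 - 14)*(0 + 10) = -(-3105)*10 = -207*(-150) = 31050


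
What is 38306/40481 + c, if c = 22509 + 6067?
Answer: 1156823362/40481 ≈ 28577.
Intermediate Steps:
c = 28576
38306/40481 + c = 38306/40481 + 28576 = 1156823362/40481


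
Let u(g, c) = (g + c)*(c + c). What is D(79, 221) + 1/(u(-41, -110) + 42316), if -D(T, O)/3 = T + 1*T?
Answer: -35804063/75536 ≈ -474.00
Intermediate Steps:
u(g, c) = 2*c*(c + g) (u(g, c) = (c + g)*(2*c) = 2*c*(c + g))
D(T, O) = -6*T (D(T, O) = -3*(T + 1*T) = -3*(T + T) = -6*T)
D(79, 221) + 1/(u(-41, -110) + 42316) = -6*79 + 1/(2*(-110)*(-110 - 41) + 42316) = -474 + 1/(2*(-110)*(-151) + 42316) = -474 + 1/(33220 + 42316) = -474 + 1/75536 = -35804063/75536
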